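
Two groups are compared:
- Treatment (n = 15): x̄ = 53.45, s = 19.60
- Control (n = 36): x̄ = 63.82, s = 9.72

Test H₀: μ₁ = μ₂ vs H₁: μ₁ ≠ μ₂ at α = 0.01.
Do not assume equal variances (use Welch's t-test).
Welch's two-sample t-test:
H₀: μ₁ = μ₂
H₁: μ₁ ≠ μ₂
s₁²/n₁ = 19.60²/15 = 25.6107,  s₂²/n₂ = 9.72²/36 = 2.6244
SE = √(s₁²/n₁ + s₂²/n₂) = √(25.6107 + 2.6244) = 5.3137
df (Welch-Satterthwaite) = (s₁²/n₁ + s₂²/n₂)² / [(s₁²/n₁)²/(n₁-1) + (s₂²/n₂)²/(n₂-1)] ≈ 16.95
t = (x̄₁ - x̄₂) / SE = (53.45 - 63.82) / 5.3137 = -10.37 / 5.3137 = -1.952
p-value = 0.0677

Since p-value > α = 0.01, we fail to reject H₀.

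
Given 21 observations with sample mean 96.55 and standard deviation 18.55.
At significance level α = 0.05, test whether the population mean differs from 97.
One-sample t-test:
H₀: μ = 97
H₁: μ ≠ 97
df = n - 1 = 20
t = (x̄ - μ₀) / (s/√n) = (96.55 - 97) / (18.55/√21) = -0.111
p-value = 0.9126

Since p-value > α = 0.05, we fail to reject H₀.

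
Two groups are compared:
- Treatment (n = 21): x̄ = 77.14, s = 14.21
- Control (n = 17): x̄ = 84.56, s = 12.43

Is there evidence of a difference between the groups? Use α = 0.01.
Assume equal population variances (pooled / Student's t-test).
Student's two-sample t-test (equal variances):
H₀: μ₁ = μ₂
H₁: μ₁ ≠ μ₂
df = n₁ + n₂ - 2 = 36
Pooled variance s_p² = [(n₁-1)s₁² + (n₂-1)s₂²] / (n₁ + n₂ - 2) = [(20)(14.21²) + (16)(12.43²)] / 36 = 180.8489
SE = √(s_p²(1/n₁ + 1/n₂)) = √(180.8489 × (1/21 + 1/17)) = 4.3875
t = (x̄₁ - x̄₂) / SE = (77.14 - 84.56) / 4.3875 = -7.42 / 4.3875 = -1.691
p-value = 0.0994

Since p-value > α = 0.01, we fail to reject H₀.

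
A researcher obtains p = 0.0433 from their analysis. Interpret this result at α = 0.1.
Since p = 0.0433 < α = 0.1, reject H₀.
There is sufficient evidence to reject the null hypothesis; the result is statistically significant at the 0.1 level.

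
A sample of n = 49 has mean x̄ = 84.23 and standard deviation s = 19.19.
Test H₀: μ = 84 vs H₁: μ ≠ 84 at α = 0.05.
One-sample t-test:
H₀: μ = 84
H₁: μ ≠ 84
df = n - 1 = 48
t = (x̄ - μ₀) / (s/√n) = (84.23 - 84) / (19.19/√49) = 0.084
p-value = 0.9335

Since p-value > α = 0.05, we fail to reject H₀.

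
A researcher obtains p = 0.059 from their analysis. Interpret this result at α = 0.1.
Since p = 0.059 < α = 0.1, reject H₀.
There is sufficient evidence to reject the null hypothesis; the result is statistically significant at the 0.1 level.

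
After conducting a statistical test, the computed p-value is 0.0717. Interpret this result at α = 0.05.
Since p = 0.0717 > α = 0.05, fail to reject H₀.
There is insufficient evidence to reject the null hypothesis; the result is not statistically significant at the 0.05 level.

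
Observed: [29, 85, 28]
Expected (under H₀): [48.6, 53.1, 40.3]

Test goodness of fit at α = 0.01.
Chi-square goodness of fit test:
H₀: observed counts match expected distribution
H₁: observed counts differ from expected distribution
df = k - 1 = 2
χ² = Σ(O - E)²/E
   = (29 - 48.6)²/48.6 + (85 - 53.1)²/53.1 + (28 - 40.3)²/40.3
   = 7.905 + 19.164 + 3.754
   = 30.82
p-value < 0.0001

Since p-value < α = 0.01, we reject H₀.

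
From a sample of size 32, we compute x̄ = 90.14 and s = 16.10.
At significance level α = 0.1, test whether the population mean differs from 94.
One-sample t-test:
H₀: μ = 94
H₁: μ ≠ 94
df = n - 1 = 31
t = (x̄ - μ₀) / (s/√n) = (90.14 - 94) / (16.10/√32) = -1.356
p-value = 0.1848

Since p-value > α = 0.1, we fail to reject H₀.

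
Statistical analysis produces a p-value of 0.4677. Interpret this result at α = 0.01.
Since p = 0.4677 > α = 0.01, fail to reject H₀.
There is insufficient evidence to reject the null hypothesis; the result is not statistically significant at the 0.01 level.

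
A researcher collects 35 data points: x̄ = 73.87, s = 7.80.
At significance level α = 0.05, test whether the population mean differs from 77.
One-sample t-test:
H₀: μ = 77
H₁: μ ≠ 77
df = n - 1 = 34
t = (x̄ - μ₀) / (s/√n) = (73.87 - 77) / (7.80/√35) = -2.374
p-value = 0.0234

Since p-value < α = 0.05, we reject H₀.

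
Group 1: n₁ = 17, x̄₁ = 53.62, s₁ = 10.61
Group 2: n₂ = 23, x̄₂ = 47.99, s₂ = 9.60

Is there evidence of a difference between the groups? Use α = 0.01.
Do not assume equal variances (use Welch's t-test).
Welch's two-sample t-test:
H₀: μ₁ = μ₂
H₁: μ₁ ≠ μ₂
s₁²/n₁ = 10.61²/17 = 6.6219,  s₂²/n₂ = 9.60²/23 = 4.0070
SE = √(s₁²/n₁ + s₂²/n₂) = √(6.6219 + 4.0070) = 3.2602
df (Welch-Satterthwaite) = (s₁²/n₁ + s₂²/n₂)² / [(s₁²/n₁)²/(n₁-1) + (s₂²/n₂)²/(n₂-1)] ≈ 32.55
t = (x̄₁ - x̄₂) / SE = (53.62 - 47.99) / 3.2602 = 5.63 / 3.2602 = 1.727
p-value = 0.0937

Since p-value > α = 0.01, we fail to reject H₀.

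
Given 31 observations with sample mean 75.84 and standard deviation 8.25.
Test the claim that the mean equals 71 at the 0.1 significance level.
One-sample t-test:
H₀: μ = 71
H₁: μ ≠ 71
df = n - 1 = 30
t = (x̄ - μ₀) / (s/√n) = (75.84 - 71) / (8.25/√31) = 3.266
p-value = 0.0027

Since p-value < α = 0.1, we reject H₀.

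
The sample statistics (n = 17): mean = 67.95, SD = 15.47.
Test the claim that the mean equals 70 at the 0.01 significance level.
One-sample t-test:
H₀: μ = 70
H₁: μ ≠ 70
df = n - 1 = 16
t = (x̄ - μ₀) / (s/√n) = (67.95 - 70) / (15.47/√17) = -0.546
p-value = 0.5923

Since p-value > α = 0.01, we fail to reject H₀.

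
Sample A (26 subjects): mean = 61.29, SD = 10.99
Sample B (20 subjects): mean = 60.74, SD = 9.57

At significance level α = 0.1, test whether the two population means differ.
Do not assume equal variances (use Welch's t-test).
Welch's two-sample t-test:
H₀: μ₁ = μ₂
H₁: μ₁ ≠ μ₂
s₁²/n₁ = 10.99²/26 = 4.6454,  s₂²/n₂ = 9.57²/20 = 4.5792
SE = √(s₁²/n₁ + s₂²/n₂) = √(4.6454 + 4.5792) = 3.0372
df (Welch-Satterthwaite) = (s₁²/n₁ + s₂²/n₂)² / [(s₁²/n₁)²/(n₁-1) + (s₂²/n₂)²/(n₂-1)] ≈ 43.26
t = (x̄₁ - x̄₂) / SE = (61.29 - 60.74) / 3.0372 = 0.55 / 3.0372 = 0.181
p-value = 0.8571

Since p-value > α = 0.1, we fail to reject H₀.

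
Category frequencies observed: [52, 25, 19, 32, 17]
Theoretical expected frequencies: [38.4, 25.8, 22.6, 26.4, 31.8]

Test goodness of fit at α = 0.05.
Chi-square goodness of fit test:
H₀: observed counts match expected distribution
H₁: observed counts differ from expected distribution
df = k - 1 = 4
χ² = Σ(O - E)²/E
   = (52 - 38.4)²/38.4 + (25 - 25.8)²/25.8 + (19 - 22.6)²/22.6 + (32 - 26.4)²/26.4 + (17 - 31.8)²/31.8
   = 4.817 + 0.025 + 0.573 + 1.188 + 6.888
   = 13.49
p-value = 0.0091

Since p-value < α = 0.05, we reject H₀.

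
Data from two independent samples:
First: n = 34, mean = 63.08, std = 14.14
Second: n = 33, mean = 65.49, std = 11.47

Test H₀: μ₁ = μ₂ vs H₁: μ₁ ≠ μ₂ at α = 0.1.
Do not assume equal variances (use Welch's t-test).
Welch's two-sample t-test:
H₀: μ₁ = μ₂
H₁: μ₁ ≠ μ₂
s₁²/n₁ = 14.14²/34 = 5.8806,  s₂²/n₂ = 11.47²/33 = 3.9867
SE = √(s₁²/n₁ + s₂²/n₂) = √(5.8806 + 3.9867) = 3.1412
df (Welch-Satterthwaite) = (s₁²/n₁ + s₂²/n₂)² / [(s₁²/n₁)²/(n₁-1) + (s₂²/n₂)²/(n₂-1)] ≈ 63.03
t = (x̄₁ - x̄₂) / SE = (63.08 - 65.49) / 3.1412 = -2.41 / 3.1412 = -0.767
p-value = 0.4458

Since p-value > α = 0.1, we fail to reject H₀.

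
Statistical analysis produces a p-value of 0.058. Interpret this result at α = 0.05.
Since p = 0.058 > α = 0.05, fail to reject H₀.
There is insufficient evidence to reject the null hypothesis; the result is not statistically significant at the 0.05 level.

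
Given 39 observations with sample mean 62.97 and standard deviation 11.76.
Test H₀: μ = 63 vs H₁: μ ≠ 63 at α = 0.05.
One-sample t-test:
H₀: μ = 63
H₁: μ ≠ 63
df = n - 1 = 38
t = (x̄ - μ₀) / (s/√n) = (62.97 - 63) / (11.76/√39) = -0.016
p-value = 0.9874

Since p-value > α = 0.05, we fail to reject H₀.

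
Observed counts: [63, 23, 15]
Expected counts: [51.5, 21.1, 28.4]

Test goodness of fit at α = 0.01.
Chi-square goodness of fit test:
H₀: observed counts match expected distribution
H₁: observed counts differ from expected distribution
df = k - 1 = 2
χ² = Σ(O - E)²/E
   = (63 - 51.5)²/51.5 + (23 - 21.1)²/21.1 + (15 - 28.4)²/28.4
   = 2.568 + 0.171 + 6.323
   = 9.06
p-value = 0.0108

Since p-value > α = 0.01, we fail to reject H₀.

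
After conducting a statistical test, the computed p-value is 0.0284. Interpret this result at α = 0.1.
Since p = 0.0284 < α = 0.1, reject H₀.
There is sufficient evidence to reject the null hypothesis; the result is statistically significant at the 0.1 level.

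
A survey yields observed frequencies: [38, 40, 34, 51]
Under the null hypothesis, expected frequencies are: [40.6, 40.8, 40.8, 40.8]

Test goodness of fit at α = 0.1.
Chi-square goodness of fit test:
H₀: observed counts match expected distribution
H₁: observed counts differ from expected distribution
df = k - 1 = 3
χ² = Σ(O - E)²/E
   = (38 - 40.6)²/40.6 + (40 - 40.8)²/40.8 + (34 - 40.8)²/40.8 + (51 - 40.8)²/40.8
   = 0.167 + 0.016 + 1.133 + 2.550
   = 3.87
p-value = 0.2764

Since p-value > α = 0.1, we fail to reject H₀.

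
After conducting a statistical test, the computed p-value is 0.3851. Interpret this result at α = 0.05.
Since p = 0.3851 > α = 0.05, fail to reject H₀.
There is insufficient evidence to reject the null hypothesis; the result is not statistically significant at the 0.05 level.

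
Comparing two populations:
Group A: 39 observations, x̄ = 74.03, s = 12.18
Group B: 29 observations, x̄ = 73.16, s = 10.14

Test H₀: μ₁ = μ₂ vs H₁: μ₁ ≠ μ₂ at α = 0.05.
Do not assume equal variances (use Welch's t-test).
Welch's two-sample t-test:
H₀: μ₁ = μ₂
H₁: μ₁ ≠ μ₂
s₁²/n₁ = 12.18²/39 = 3.8039,  s₂²/n₂ = 10.14²/29 = 3.5455
SE = √(s₁²/n₁ + s₂²/n₂) = √(3.8039 + 3.5455) = 2.7110
df (Welch-Satterthwaite) = (s₁²/n₁ + s₂²/n₂)² / [(s₁²/n₁)²/(n₁-1) + (s₂²/n₂)²/(n₂-1)] ≈ 65.10
t = (x̄₁ - x̄₂) / SE = (74.03 - 73.16) / 2.7110 = 0.87 / 2.7110 = 0.321
p-value = 0.7493

Since p-value > α = 0.05, we fail to reject H₀.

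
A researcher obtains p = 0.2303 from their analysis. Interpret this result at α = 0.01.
Since p = 0.2303 > α = 0.01, fail to reject H₀.
There is insufficient evidence to reject the null hypothesis; the result is not statistically significant at the 0.01 level.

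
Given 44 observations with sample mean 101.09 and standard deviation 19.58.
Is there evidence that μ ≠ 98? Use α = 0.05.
One-sample t-test:
H₀: μ = 98
H₁: μ ≠ 98
df = n - 1 = 43
t = (x̄ - μ₀) / (s/√n) = (101.09 - 98) / (19.58/√44) = 1.047
p-value = 0.3010

Since p-value > α = 0.05, we fail to reject H₀.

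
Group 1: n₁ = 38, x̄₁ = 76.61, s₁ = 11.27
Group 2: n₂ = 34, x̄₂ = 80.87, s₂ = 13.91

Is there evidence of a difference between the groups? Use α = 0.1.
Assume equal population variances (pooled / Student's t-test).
Student's two-sample t-test (equal variances):
H₀: μ₁ = μ₂
H₁: μ₁ ≠ μ₂
df = n₁ + n₂ - 2 = 70
Pooled variance s_p² = [(n₁-1)s₁² + (n₂-1)s₂²] / (n₁ + n₂ - 2) = [(37)(11.27²) + (33)(13.91²)] / 70 = 158.3512
SE = √(s_p²(1/n₁ + 1/n₂)) = √(158.3512 × (1/38 + 1/34)) = 2.9706
t = (x̄₁ - x̄₂) / SE = (76.61 - 80.87) / 2.9706 = -4.26 / 2.9706 = -1.434
p-value = 0.1560

Since p-value > α = 0.1, we fail to reject H₀.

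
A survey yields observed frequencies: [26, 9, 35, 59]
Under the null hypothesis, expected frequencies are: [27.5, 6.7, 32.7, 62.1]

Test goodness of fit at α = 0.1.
Chi-square goodness of fit test:
H₀: observed counts match expected distribution
H₁: observed counts differ from expected distribution
df = k - 1 = 3
χ² = Σ(O - E)²/E
   = (26 - 27.5)²/27.5 + (9 - 6.7)²/6.7 + (35 - 32.7)²/32.7 + (59 - 62.1)²/62.1
   = 0.082 + 0.790 + 0.162 + 0.155
   = 1.19
p-value = 0.7559

Since p-value > α = 0.1, we fail to reject H₀.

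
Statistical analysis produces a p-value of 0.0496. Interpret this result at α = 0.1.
Since p = 0.0496 < α = 0.1, reject H₀.
There is sufficient evidence to reject the null hypothesis; the result is statistically significant at the 0.1 level.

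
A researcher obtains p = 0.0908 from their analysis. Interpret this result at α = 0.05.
Since p = 0.0908 > α = 0.05, fail to reject H₀.
There is insufficient evidence to reject the null hypothesis; the result is not statistically significant at the 0.05 level.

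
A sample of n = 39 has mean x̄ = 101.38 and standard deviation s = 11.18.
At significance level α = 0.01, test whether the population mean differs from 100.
One-sample t-test:
H₀: μ = 100
H₁: μ ≠ 100
df = n - 1 = 38
t = (x̄ - μ₀) / (s/√n) = (101.38 - 100) / (11.18/√39) = 0.771
p-value = 0.4456

Since p-value > α = 0.01, we fail to reject H₀.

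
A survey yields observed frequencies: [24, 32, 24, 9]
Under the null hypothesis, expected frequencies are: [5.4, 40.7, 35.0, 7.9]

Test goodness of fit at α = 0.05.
Chi-square goodness of fit test:
H₀: observed counts match expected distribution
H₁: observed counts differ from expected distribution
df = k - 1 = 3
χ² = Σ(O - E)²/E
   = (24 - 5.4)²/5.4 + (32 - 40.7)²/40.7 + (24 - 35.0)²/35.0 + (9 - 7.9)²/7.9
   = 64.067 + 1.860 + 3.457 + 0.153
   = 69.54
p-value < 0.0001

Since p-value < α = 0.05, we reject H₀.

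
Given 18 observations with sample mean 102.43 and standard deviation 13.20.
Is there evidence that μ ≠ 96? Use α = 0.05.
One-sample t-test:
H₀: μ = 96
H₁: μ ≠ 96
df = n - 1 = 17
t = (x̄ - μ₀) / (s/√n) = (102.43 - 96) / (13.20/√18) = 2.067
p-value = 0.0543

Since p-value > α = 0.05, we fail to reject H₀.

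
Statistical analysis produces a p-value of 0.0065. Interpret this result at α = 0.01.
Since p = 0.0065 < α = 0.01, reject H₀.
There is sufficient evidence to reject the null hypothesis; the result is statistically significant at the 0.01 level.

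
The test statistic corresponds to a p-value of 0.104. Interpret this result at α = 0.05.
Since p = 0.104 > α = 0.05, fail to reject H₀.
There is insufficient evidence to reject the null hypothesis; the result is not statistically significant at the 0.05 level.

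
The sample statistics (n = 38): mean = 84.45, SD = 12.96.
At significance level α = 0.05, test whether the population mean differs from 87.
One-sample t-test:
H₀: μ = 87
H₁: μ ≠ 87
df = n - 1 = 37
t = (x̄ - μ₀) / (s/√n) = (84.45 - 87) / (12.96/√38) = -1.213
p-value = 0.2329

Since p-value > α = 0.05, we fail to reject H₀.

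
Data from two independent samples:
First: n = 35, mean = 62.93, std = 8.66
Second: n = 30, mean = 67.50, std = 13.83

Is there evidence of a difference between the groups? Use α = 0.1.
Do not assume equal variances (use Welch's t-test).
Welch's two-sample t-test:
H₀: μ₁ = μ₂
H₁: μ₁ ≠ μ₂
s₁²/n₁ = 8.66²/35 = 2.1427,  s₂²/n₂ = 13.83²/30 = 6.3756
SE = √(s₁²/n₁ + s₂²/n₂) = √(2.1427 + 6.3756) = 2.9186
df (Welch-Satterthwaite) = (s₁²/n₁ + s₂²/n₂)² / [(s₁²/n₁)²/(n₁-1) + (s₂²/n₂)²/(n₂-1)] ≈ 47.22
t = (x̄₁ - x̄₂) / SE = (62.93 - 67.50) / 2.9186 = -4.57 / 2.9186 = -1.566
p-value = 0.1241

Since p-value > α = 0.1, we fail to reject H₀.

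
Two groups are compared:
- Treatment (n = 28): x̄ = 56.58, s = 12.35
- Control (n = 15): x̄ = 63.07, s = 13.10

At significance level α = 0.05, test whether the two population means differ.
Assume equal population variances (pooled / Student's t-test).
Student's two-sample t-test (equal variances):
H₀: μ₁ = μ₂
H₁: μ₁ ≠ μ₂
df = n₁ + n₂ - 2 = 41
Pooled variance s_p² = [(n₁-1)s₁² + (n₂-1)s₂²] / (n₁ + n₂ - 2) = [(27)(12.35²) + (14)(13.10²)] / 41 = 159.0402
SE = √(s_p²(1/n₁ + 1/n₂)) = √(159.0402 × (1/28 + 1/15)) = 4.0352
t = (x̄₁ - x̄₂) / SE = (56.58 - 63.07) / 4.0352 = -6.49 / 4.0352 = -1.608
p-value = 0.1154

Since p-value > α = 0.05, we fail to reject H₀.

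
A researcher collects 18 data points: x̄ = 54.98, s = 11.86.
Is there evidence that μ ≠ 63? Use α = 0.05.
One-sample t-test:
H₀: μ = 63
H₁: μ ≠ 63
df = n - 1 = 17
t = (x̄ - μ₀) / (s/√n) = (54.98 - 63) / (11.86/√18) = -2.869
p-value = 0.0106

Since p-value < α = 0.05, we reject H₀.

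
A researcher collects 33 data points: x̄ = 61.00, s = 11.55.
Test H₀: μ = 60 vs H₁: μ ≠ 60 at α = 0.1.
One-sample t-test:
H₀: μ = 60
H₁: μ ≠ 60
df = n - 1 = 32
t = (x̄ - μ₀) / (s/√n) = (61.00 - 60) / (11.55/√33) = 0.497
p-value = 0.6223

Since p-value > α = 0.1, we fail to reject H₀.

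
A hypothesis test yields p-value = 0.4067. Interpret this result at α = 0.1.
Since p = 0.4067 > α = 0.1, fail to reject H₀.
There is insufficient evidence to reject the null hypothesis; the result is not statistically significant at the 0.1 level.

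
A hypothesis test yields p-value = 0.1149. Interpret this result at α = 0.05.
Since p = 0.1149 > α = 0.05, fail to reject H₀.
There is insufficient evidence to reject the null hypothesis; the result is not statistically significant at the 0.05 level.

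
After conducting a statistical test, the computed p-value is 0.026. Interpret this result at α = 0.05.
Since p = 0.026 < α = 0.05, reject H₀.
There is sufficient evidence to reject the null hypothesis; the result is statistically significant at the 0.05 level.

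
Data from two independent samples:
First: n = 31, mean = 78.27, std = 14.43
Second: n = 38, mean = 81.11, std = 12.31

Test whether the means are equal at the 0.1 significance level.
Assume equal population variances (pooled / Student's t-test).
Student's two-sample t-test (equal variances):
H₀: μ₁ = μ₂
H₁: μ₁ ≠ μ₂
df = n₁ + n₂ - 2 = 67
Pooled variance s_p² = [(n₁-1)s₁² + (n₂-1)s₂²] / (n₁ + n₂ - 2) = [(30)(14.43²) + (37)(12.31²)] / 67 = 176.9191
SE = √(s_p²(1/n₁ + 1/n₂)) = √(176.9191 × (1/31 + 1/38)) = 3.2191
t = (x̄₁ - x̄₂) / SE = (78.27 - 81.11) / 3.2191 = -2.84 / 3.2191 = -0.882
p-value = 0.3808

Since p-value > α = 0.1, we fail to reject H₀.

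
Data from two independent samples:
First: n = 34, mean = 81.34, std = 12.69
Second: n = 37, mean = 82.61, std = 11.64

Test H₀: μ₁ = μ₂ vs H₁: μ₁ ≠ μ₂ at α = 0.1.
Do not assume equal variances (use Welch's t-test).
Welch's two-sample t-test:
H₀: μ₁ = μ₂
H₁: μ₁ ≠ μ₂
s₁²/n₁ = 12.69²/34 = 4.7364,  s₂²/n₂ = 11.64²/37 = 3.6619
SE = √(s₁²/n₁ + s₂²/n₂) = √(4.7364 + 3.6619) = 2.8980
df (Welch-Satterthwaite) = (s₁²/n₁ + s₂²/n₂)² / [(s₁²/n₁)²/(n₁-1) + (s₂²/n₂)²/(n₂-1)] ≈ 67.03
t = (x̄₁ - x̄₂) / SE = (81.34 - 82.61) / 2.8980 = -1.27 / 2.8980 = -0.438
p-value = 0.6626

Since p-value > α = 0.1, we fail to reject H₀.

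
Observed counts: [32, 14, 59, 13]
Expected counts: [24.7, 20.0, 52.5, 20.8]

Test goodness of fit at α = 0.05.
Chi-square goodness of fit test:
H₀: observed counts match expected distribution
H₁: observed counts differ from expected distribution
df = k - 1 = 3
χ² = Σ(O - E)²/E
   = (32 - 24.7)²/24.7 + (14 - 20.0)²/20.0 + (59 - 52.5)²/52.5 + (13 - 20.8)²/20.8
   = 2.157 + 1.800 + 0.805 + 2.925
   = 7.69
p-value = 0.0529

Since p-value > α = 0.05, we fail to reject H₀.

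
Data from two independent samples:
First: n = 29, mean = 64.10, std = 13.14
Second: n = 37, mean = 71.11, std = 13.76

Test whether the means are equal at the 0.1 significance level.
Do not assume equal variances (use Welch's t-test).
Welch's two-sample t-test:
H₀: μ₁ = μ₂
H₁: μ₁ ≠ μ₂
s₁²/n₁ = 13.14²/29 = 5.9538,  s₂²/n₂ = 13.76²/37 = 5.1172
SE = √(s₁²/n₁ + s₂²/n₂) = √(5.9538 + 5.1172) = 3.3273
df (Welch-Satterthwaite) = (s₁²/n₁ + s₂²/n₂)² / [(s₁²/n₁)²/(n₁-1) + (s₂²/n₂)²/(n₂-1)] ≈ 61.49
t = (x̄₁ - x̄₂) / SE = (64.10 - 71.11) / 3.3273 = -7.01 / 3.3273 = -2.107
p-value = 0.0392

Since p-value < α = 0.1, we reject H₀.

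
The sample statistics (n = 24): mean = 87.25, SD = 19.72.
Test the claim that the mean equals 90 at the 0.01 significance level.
One-sample t-test:
H₀: μ = 90
H₁: μ ≠ 90
df = n - 1 = 23
t = (x̄ - μ₀) / (s/√n) = (87.25 - 90) / (19.72/√24) = -0.683
p-value = 0.5013

Since p-value > α = 0.01, we fail to reject H₀.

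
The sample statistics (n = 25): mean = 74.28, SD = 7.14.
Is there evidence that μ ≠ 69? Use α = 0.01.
One-sample t-test:
H₀: μ = 69
H₁: μ ≠ 69
df = n - 1 = 24
t = (x̄ - μ₀) / (s/√n) = (74.28 - 69) / (7.14/√25) = 3.697
p-value = 0.0011

Since p-value < α = 0.01, we reject H₀.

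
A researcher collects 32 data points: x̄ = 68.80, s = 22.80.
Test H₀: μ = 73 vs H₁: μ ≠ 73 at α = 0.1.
One-sample t-test:
H₀: μ = 73
H₁: μ ≠ 73
df = n - 1 = 31
t = (x̄ - μ₀) / (s/√n) = (68.80 - 73) / (22.80/√32) = -1.042
p-value = 0.3054

Since p-value > α = 0.1, we fail to reject H₀.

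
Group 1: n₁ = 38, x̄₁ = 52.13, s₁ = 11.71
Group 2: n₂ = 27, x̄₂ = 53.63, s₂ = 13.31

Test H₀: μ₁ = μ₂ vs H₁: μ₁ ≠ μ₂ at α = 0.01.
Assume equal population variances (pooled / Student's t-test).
Student's two-sample t-test (equal variances):
H₀: μ₁ = μ₂
H₁: μ₁ ≠ μ₂
df = n₁ + n₂ - 2 = 63
Pooled variance s_p² = [(n₁-1)s₁² + (n₂-1)s₂²] / (n₁ + n₂ - 2) = [(37)(11.71²) + (26)(13.31²)] / 63 = 153.6452
SE = √(s_p²(1/n₁ + 1/n₂)) = √(153.6452 × (1/38 + 1/27)) = 3.1199
t = (x̄₁ - x̄₂) / SE = (52.13 - 53.63) / 3.1199 = -1.50 / 3.1199 = -0.481
p-value = 0.6323

Since p-value > α = 0.01, we fail to reject H₀.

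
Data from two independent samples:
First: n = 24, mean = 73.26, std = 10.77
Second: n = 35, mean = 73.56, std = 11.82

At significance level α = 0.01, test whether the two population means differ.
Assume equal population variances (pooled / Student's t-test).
Student's two-sample t-test (equal variances):
H₀: μ₁ = μ₂
H₁: μ₁ ≠ μ₂
df = n₁ + n₂ - 2 = 57
Pooled variance s_p² = [(n₁-1)s₁² + (n₂-1)s₂²] / (n₁ + n₂ - 2) = [(23)(10.77²) + (34)(11.82²)] / 57 = 130.1414
SE = √(s_p²(1/n₁ + 1/n₂)) = √(130.1414 × (1/24 + 1/35)) = 3.0234
t = (x̄₁ - x̄₂) / SE = (73.26 - 73.56) / 3.0234 = -0.30 / 3.0234 = -0.099
p-value = 0.9213

Since p-value > α = 0.01, we fail to reject H₀.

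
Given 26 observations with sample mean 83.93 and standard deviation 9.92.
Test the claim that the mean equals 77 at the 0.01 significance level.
One-sample t-test:
H₀: μ = 77
H₁: μ ≠ 77
df = n - 1 = 25
t = (x̄ - μ₀) / (s/√n) = (83.93 - 77) / (9.92/√26) = 3.562
p-value = 0.0015

Since p-value < α = 0.01, we reject H₀.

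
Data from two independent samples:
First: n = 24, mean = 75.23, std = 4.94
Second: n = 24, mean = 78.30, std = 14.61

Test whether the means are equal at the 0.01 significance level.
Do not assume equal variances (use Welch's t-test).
Welch's two-sample t-test:
H₀: μ₁ = μ₂
H₁: μ₁ ≠ μ₂
s₁²/n₁ = 4.94²/24 = 1.0168,  s₂²/n₂ = 14.61²/24 = 8.8938
SE = √(s₁²/n₁ + s₂²/n₂) = √(1.0168 + 8.8938) = 3.1481
df (Welch-Satterthwaite) = (s₁²/n₁ + s₂²/n₂)² / [(s₁²/n₁)²/(n₁-1) + (s₂²/n₂)²/(n₂-1)] ≈ 28.19
t = (x̄₁ - x̄₂) / SE = (75.23 - 78.30) / 3.1481 = -3.07 / 3.1481 = -0.975
p-value = 0.3378

Since p-value > α = 0.01, we fail to reject H₀.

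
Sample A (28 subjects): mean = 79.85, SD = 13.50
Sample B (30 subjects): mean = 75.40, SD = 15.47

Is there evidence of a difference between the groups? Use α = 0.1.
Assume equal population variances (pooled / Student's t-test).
Student's two-sample t-test (equal variances):
H₀: μ₁ = μ₂
H₁: μ₁ ≠ μ₂
df = n₁ + n₂ - 2 = 56
Pooled variance s_p² = [(n₁-1)s₁² + (n₂-1)s₂²] / (n₁ + n₂ - 2) = [(27)(13.50²) + (29)(15.47²)] / 56 = 211.8046
SE = √(s_p²(1/n₁ + 1/n₂)) = √(211.8046 × (1/28 + 1/30)) = 3.8242
t = (x̄₁ - x̄₂) / SE = (79.85 - 75.40) / 3.8242 = 4.45 / 3.8242 = 1.164
p-value = 0.2495

Since p-value > α = 0.1, we fail to reject H₀.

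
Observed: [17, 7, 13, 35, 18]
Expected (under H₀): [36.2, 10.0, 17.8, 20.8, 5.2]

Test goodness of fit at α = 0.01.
Chi-square goodness of fit test:
H₀: observed counts match expected distribution
H₁: observed counts differ from expected distribution
df = k - 1 = 4
χ² = Σ(O - E)²/E
   = (17 - 36.2)²/36.2 + (7 - 10.0)²/10.0 + (13 - 17.8)²/17.8 + (35 - 20.8)²/20.8 + (18 - 5.2)²/5.2
   = 10.183 + 0.900 + 1.294 + 9.694 + 31.508
   = 53.58
p-value < 0.0001

Since p-value < α = 0.01, we reject H₀.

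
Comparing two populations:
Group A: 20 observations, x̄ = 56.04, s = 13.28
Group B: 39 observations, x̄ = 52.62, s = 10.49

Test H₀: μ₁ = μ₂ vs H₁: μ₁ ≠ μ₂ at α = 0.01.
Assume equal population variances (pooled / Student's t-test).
Student's two-sample t-test (equal variances):
H₀: μ₁ = μ₂
H₁: μ₁ ≠ μ₂
df = n₁ + n₂ - 2 = 57
Pooled variance s_p² = [(n₁-1)s₁² + (n₂-1)s₂²] / (n₁ + n₂ - 2) = [(19)(13.28²) + (38)(10.49²)] / 57 = 132.1462
SE = √(s_p²(1/n₁ + 1/n₂)) = √(132.1462 × (1/20 + 1/39)) = 3.1616
t = (x̄₁ - x̄₂) / SE = (56.04 - 52.62) / 3.1616 = 3.42 / 3.1616 = 1.082
p-value = 0.2839

Since p-value > α = 0.01, we fail to reject H₀.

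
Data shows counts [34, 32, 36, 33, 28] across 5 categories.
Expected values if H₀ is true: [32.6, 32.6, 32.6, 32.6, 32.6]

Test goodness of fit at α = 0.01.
Chi-square goodness of fit test:
H₀: observed counts match expected distribution
H₁: observed counts differ from expected distribution
df = k - 1 = 4
χ² = Σ(O - E)²/E
   = (34 - 32.6)²/32.6 + (32 - 32.6)²/32.6 + (36 - 32.6)²/32.6 + (33 - 32.6)²/32.6 + (28 - 32.6)²/32.6
   = 0.060 + 0.011 + 0.355 + 0.005 + 0.649
   = 1.08
p-value = 0.8975

Since p-value > α = 0.01, we fail to reject H₀.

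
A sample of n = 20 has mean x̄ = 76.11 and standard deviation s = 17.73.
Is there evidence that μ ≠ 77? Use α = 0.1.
One-sample t-test:
H₀: μ = 77
H₁: μ ≠ 77
df = n - 1 = 19
t = (x̄ - μ₀) / (s/√n) = (76.11 - 77) / (17.73/√20) = -0.224
p-value = 0.8248

Since p-value > α = 0.1, we fail to reject H₀.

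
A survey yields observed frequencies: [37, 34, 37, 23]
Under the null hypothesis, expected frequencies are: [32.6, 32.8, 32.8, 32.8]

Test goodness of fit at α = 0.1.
Chi-square goodness of fit test:
H₀: observed counts match expected distribution
H₁: observed counts differ from expected distribution
df = k - 1 = 3
χ² = Σ(O - E)²/E
   = (37 - 32.6)²/32.6 + (34 - 32.8)²/32.8 + (37 - 32.8)²/32.8 + (23 - 32.8)²/32.8
   = 0.594 + 0.044 + 0.538 + 2.928
   = 4.10
p-value = 0.2505

Since p-value > α = 0.1, we fail to reject H₀.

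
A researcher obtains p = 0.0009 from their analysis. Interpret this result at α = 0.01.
Since p = 0.0009 < α = 0.01, reject H₀.
There is sufficient evidence to reject the null hypothesis; the result is statistically significant at the 0.01 level.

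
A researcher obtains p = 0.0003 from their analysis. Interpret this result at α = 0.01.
Since p = 0.0003 < α = 0.01, reject H₀.
There is sufficient evidence to reject the null hypothesis; the result is statistically significant at the 0.01 level.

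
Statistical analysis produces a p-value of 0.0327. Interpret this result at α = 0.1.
Since p = 0.0327 < α = 0.1, reject H₀.
There is sufficient evidence to reject the null hypothesis; the result is statistically significant at the 0.1 level.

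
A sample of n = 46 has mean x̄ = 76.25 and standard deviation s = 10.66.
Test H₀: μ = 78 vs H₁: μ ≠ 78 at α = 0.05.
One-sample t-test:
H₀: μ = 78
H₁: μ ≠ 78
df = n - 1 = 45
t = (x̄ - μ₀) / (s/√n) = (76.25 - 78) / (10.66/√46) = -1.113
p-value = 0.2714

Since p-value > α = 0.05, we fail to reject H₀.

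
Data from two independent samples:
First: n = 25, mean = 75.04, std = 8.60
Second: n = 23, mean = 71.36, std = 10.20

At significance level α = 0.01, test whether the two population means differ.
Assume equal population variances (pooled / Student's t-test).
Student's two-sample t-test (equal variances):
H₀: μ₁ = μ₂
H₁: μ₁ ≠ μ₂
df = n₁ + n₂ - 2 = 46
Pooled variance s_p² = [(n₁-1)s₁² + (n₂-1)s₂²] / (n₁ + n₂ - 2) = [(24)(8.60²) + (22)(10.20²)] / 46 = 88.3461
SE = √(s_p²(1/n₁ + 1/n₂)) = √(88.3461 × (1/25 + 1/23)) = 2.7157
t = (x̄₁ - x̄₂) / SE = (75.04 - 71.36) / 2.7157 = 3.68 / 2.7157 = 1.355
p-value = 0.1820

Since p-value > α = 0.01, we fail to reject H₀.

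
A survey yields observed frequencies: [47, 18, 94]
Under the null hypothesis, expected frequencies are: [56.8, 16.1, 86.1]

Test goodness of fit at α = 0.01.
Chi-square goodness of fit test:
H₀: observed counts match expected distribution
H₁: observed counts differ from expected distribution
df = k - 1 = 2
χ² = Σ(O - E)²/E
   = (47 - 56.8)²/56.8 + (18 - 16.1)²/16.1 + (94 - 86.1)²/86.1
   = 1.691 + 0.224 + 0.725
   = 2.64
p-value = 0.2671

Since p-value > α = 0.01, we fail to reject H₀.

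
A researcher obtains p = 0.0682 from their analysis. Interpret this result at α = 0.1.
Since p = 0.0682 < α = 0.1, reject H₀.
There is sufficient evidence to reject the null hypothesis; the result is statistically significant at the 0.1 level.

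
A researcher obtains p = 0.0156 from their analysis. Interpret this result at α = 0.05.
Since p = 0.0156 < α = 0.05, reject H₀.
There is sufficient evidence to reject the null hypothesis; the result is statistically significant at the 0.05 level.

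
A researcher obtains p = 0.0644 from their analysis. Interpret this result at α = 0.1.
Since p = 0.0644 < α = 0.1, reject H₀.
There is sufficient evidence to reject the null hypothesis; the result is statistically significant at the 0.1 level.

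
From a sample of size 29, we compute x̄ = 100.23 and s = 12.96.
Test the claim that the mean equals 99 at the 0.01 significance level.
One-sample t-test:
H₀: μ = 99
H₁: μ ≠ 99
df = n - 1 = 28
t = (x̄ - μ₀) / (s/√n) = (100.23 - 99) / (12.96/√29) = 0.511
p-value = 0.6133

Since p-value > α = 0.01, we fail to reject H₀.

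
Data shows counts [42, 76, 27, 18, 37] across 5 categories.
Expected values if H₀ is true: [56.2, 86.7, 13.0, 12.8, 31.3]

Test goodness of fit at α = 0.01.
Chi-square goodness of fit test:
H₀: observed counts match expected distribution
H₁: observed counts differ from expected distribution
df = k - 1 = 4
χ² = Σ(O - E)²/E
   = (42 - 56.2)²/56.2 + (76 - 86.7)²/86.7 + (27 - 13.0)²/13.0 + (18 - 12.8)²/12.8 + (37 - 31.3)²/31.3
   = 3.588 + 1.321 + 15.077 + 2.112 + 1.038
   = 23.14
p-value = 0.0001

Since p-value < α = 0.01, we reject H₀.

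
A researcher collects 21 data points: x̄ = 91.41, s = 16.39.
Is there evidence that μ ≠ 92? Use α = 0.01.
One-sample t-test:
H₀: μ = 92
H₁: μ ≠ 92
df = n - 1 = 20
t = (x̄ - μ₀) / (s/√n) = (91.41 - 92) / (16.39/√21) = -0.165
p-value = 0.8706

Since p-value > α = 0.01, we fail to reject H₀.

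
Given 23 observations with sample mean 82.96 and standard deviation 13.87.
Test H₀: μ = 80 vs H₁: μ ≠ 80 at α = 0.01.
One-sample t-test:
H₀: μ = 80
H₁: μ ≠ 80
df = n - 1 = 22
t = (x̄ - μ₀) / (s/√n) = (82.96 - 80) / (13.87/√23) = 1.023
p-value = 0.3172

Since p-value > α = 0.01, we fail to reject H₀.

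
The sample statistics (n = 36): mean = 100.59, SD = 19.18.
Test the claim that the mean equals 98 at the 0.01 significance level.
One-sample t-test:
H₀: μ = 98
H₁: μ ≠ 98
df = n - 1 = 35
t = (x̄ - μ₀) / (s/√n) = (100.59 - 98) / (19.18/√36) = 0.810
p-value = 0.4233

Since p-value > α = 0.01, we fail to reject H₀.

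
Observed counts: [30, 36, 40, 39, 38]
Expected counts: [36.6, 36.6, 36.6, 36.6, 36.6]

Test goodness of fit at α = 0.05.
Chi-square goodness of fit test:
H₀: observed counts match expected distribution
H₁: observed counts differ from expected distribution
df = k - 1 = 4
χ² = Σ(O - E)²/E
   = (30 - 36.6)²/36.6 + (36 - 36.6)²/36.6 + (40 - 36.6)²/36.6 + (39 - 36.6)²/36.6 + (38 - 36.6)²/36.6
   = 1.190 + 0.010 + 0.316 + 0.157 + 0.054
   = 1.73
p-value = 0.7858

Since p-value > α = 0.05, we fail to reject H₀.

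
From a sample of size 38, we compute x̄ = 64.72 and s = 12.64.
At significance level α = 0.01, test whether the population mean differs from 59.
One-sample t-test:
H₀: μ = 59
H₁: μ ≠ 59
df = n - 1 = 37
t = (x̄ - μ₀) / (s/√n) = (64.72 - 59) / (12.64/√38) = 2.790
p-value = 0.0083

Since p-value < α = 0.01, we reject H₀.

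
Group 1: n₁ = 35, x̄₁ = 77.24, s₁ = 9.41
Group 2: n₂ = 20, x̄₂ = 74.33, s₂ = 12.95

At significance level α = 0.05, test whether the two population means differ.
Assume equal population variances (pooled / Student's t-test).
Student's two-sample t-test (equal variances):
H₀: μ₁ = μ₂
H₁: μ₁ ≠ μ₂
df = n₁ + n₂ - 2 = 53
Pooled variance s_p² = [(n₁-1)s₁² + (n₂-1)s₂²] / (n₁ + n₂ - 2) = [(34)(9.41²) + (19)(12.95²)] / 53 = 116.9242
SE = √(s_p²(1/n₁ + 1/n₂)) = √(116.9242 × (1/35 + 1/20)) = 3.0310
t = (x̄₁ - x̄₂) / SE = (77.24 - 74.33) / 3.0310 = 2.91 / 3.0310 = 0.960
p-value = 0.3414

Since p-value > α = 0.05, we fail to reject H₀.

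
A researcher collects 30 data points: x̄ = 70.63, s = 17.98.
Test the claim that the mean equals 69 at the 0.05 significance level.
One-sample t-test:
H₀: μ = 69
H₁: μ ≠ 69
df = n - 1 = 29
t = (x̄ - μ₀) / (s/√n) = (70.63 - 69) / (17.98/√30) = 0.497
p-value = 0.6233

Since p-value > α = 0.05, we fail to reject H₀.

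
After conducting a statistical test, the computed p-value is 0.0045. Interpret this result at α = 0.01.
Since p = 0.0045 < α = 0.01, reject H₀.
There is sufficient evidence to reject the null hypothesis; the result is statistically significant at the 0.01 level.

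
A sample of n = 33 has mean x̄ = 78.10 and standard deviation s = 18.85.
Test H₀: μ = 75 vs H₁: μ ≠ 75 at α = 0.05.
One-sample t-test:
H₀: μ = 75
H₁: μ ≠ 75
df = n - 1 = 32
t = (x̄ - μ₀) / (s/√n) = (78.10 - 75) / (18.85/√33) = 0.945
p-value = 0.3519

Since p-value > α = 0.05, we fail to reject H₀.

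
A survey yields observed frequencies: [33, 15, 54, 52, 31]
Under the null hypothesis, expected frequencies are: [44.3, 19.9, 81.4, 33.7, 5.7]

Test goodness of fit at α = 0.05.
Chi-square goodness of fit test:
H₀: observed counts match expected distribution
H₁: observed counts differ from expected distribution
df = k - 1 = 4
χ² = Σ(O - E)²/E
   = (33 - 44.3)²/44.3 + (15 - 19.9)²/19.9 + (54 - 81.4)²/81.4 + (52 - 33.7)²/33.7 + (31 - 5.7)²/5.7
   = 2.882 + 1.207 + 9.223 + 9.937 + 112.296
   = 135.55
p-value < 0.0001

Since p-value < α = 0.05, we reject H₀.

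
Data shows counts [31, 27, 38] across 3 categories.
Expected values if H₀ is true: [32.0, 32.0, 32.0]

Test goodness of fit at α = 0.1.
Chi-square goodness of fit test:
H₀: observed counts match expected distribution
H₁: observed counts differ from expected distribution
df = k - 1 = 2
χ² = Σ(O - E)²/E
   = (31 - 32.0)²/32.0 + (27 - 32.0)²/32.0 + (38 - 32.0)²/32.0
   = 0.031 + 0.781 + 1.125
   = 1.94
p-value = 0.3796

Since p-value > α = 0.1, we fail to reject H₀.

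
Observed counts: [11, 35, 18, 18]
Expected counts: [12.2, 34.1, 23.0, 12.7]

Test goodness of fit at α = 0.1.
Chi-square goodness of fit test:
H₀: observed counts match expected distribution
H₁: observed counts differ from expected distribution
df = k - 1 = 3
χ² = Σ(O - E)²/E
   = (11 - 12.2)²/12.2 + (35 - 34.1)²/34.1 + (18 - 23.0)²/23.0 + (18 - 12.7)²/12.7
   = 0.118 + 0.024 + 1.087 + 2.212
   = 3.44
p-value = 0.3286

Since p-value > α = 0.1, we fail to reject H₀.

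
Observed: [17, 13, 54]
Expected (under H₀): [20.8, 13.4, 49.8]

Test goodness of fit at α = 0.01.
Chi-square goodness of fit test:
H₀: observed counts match expected distribution
H₁: observed counts differ from expected distribution
df = k - 1 = 2
χ² = Σ(O - E)²/E
   = (17 - 20.8)²/20.8 + (13 - 13.4)²/13.4 + (54 - 49.8)²/49.8
   = 0.694 + 0.012 + 0.354
   = 1.06
p-value = 0.5885

Since p-value > α = 0.01, we fail to reject H₀.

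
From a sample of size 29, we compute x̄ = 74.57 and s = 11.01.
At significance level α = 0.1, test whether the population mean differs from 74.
One-sample t-test:
H₀: μ = 74
H₁: μ ≠ 74
df = n - 1 = 28
t = (x̄ - μ₀) / (s/√n) = (74.57 - 74) / (11.01/√29) = 0.279
p-value = 0.7825

Since p-value > α = 0.1, we fail to reject H₀.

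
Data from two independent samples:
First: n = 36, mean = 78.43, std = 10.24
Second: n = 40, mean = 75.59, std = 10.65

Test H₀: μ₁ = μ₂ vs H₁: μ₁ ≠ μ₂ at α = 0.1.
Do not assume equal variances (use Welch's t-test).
Welch's two-sample t-test:
H₀: μ₁ = μ₂
H₁: μ₁ ≠ μ₂
s₁²/n₁ = 10.24²/36 = 2.9127,  s₂²/n₂ = 10.65²/40 = 2.8356
SE = √(s₁²/n₁ + s₂²/n₂) = √(2.9127 + 2.8356) = 2.3976
df (Welch-Satterthwaite) = (s₁²/n₁ + s₂²/n₂)² / [(s₁²/n₁)²/(n₁-1) + (s₂²/n₂)²/(n₂-1)] ≈ 73.66
t = (x̄₁ - x̄₂) / SE = (78.43 - 75.59) / 2.3976 = 2.84 / 2.3976 = 1.185
p-value = 0.2400

Since p-value > α = 0.1, we fail to reject H₀.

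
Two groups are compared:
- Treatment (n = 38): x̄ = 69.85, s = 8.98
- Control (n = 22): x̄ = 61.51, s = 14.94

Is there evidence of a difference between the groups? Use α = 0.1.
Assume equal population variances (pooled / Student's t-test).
Student's two-sample t-test (equal variances):
H₀: μ₁ = μ₂
H₁: μ₁ ≠ μ₂
df = n₁ + n₂ - 2 = 58
Pooled variance s_p² = [(n₁-1)s₁² + (n₂-1)s₂²] / (n₁ + n₂ - 2) = [(37)(8.98²) + (21)(14.94²)] / 58 = 132.2581
SE = √(s_p²(1/n₁ + 1/n₂)) = √(132.2581 × (1/38 + 1/22)) = 3.0809
t = (x̄₁ - x̄₂) / SE = (69.85 - 61.51) / 3.0809 = 8.34 / 3.0809 = 2.707
p-value = 0.0089

Since p-value < α = 0.1, we reject H₀.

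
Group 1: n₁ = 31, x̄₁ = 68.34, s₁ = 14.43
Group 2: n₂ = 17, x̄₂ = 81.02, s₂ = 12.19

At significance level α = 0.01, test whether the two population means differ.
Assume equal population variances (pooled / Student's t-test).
Student's two-sample t-test (equal variances):
H₀: μ₁ = μ₂
H₁: μ₁ ≠ μ₂
df = n₁ + n₂ - 2 = 46
Pooled variance s_p² = [(n₁-1)s₁² + (n₂-1)s₂²] / (n₁ + n₂ - 2) = [(30)(14.43²) + (16)(12.19²)] / 46 = 187.4844
SE = √(s_p²(1/n₁ + 1/n₂)) = √(187.4844 × (1/31 + 1/17)) = 4.1324
t = (x̄₁ - x̄₂) / SE = (68.34 - 81.02) / 4.1324 = -12.68 / 4.1324 = -3.068
p-value = 0.0036

Since p-value < α = 0.01, we reject H₀.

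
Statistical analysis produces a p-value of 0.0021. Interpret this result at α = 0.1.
Since p = 0.0021 < α = 0.1, reject H₀.
There is sufficient evidence to reject the null hypothesis; the result is statistically significant at the 0.1 level.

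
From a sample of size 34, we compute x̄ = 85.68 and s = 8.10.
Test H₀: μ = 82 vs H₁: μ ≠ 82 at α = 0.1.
One-sample t-test:
H₀: μ = 82
H₁: μ ≠ 82
df = n - 1 = 33
t = (x̄ - μ₀) / (s/√n) = (85.68 - 82) / (8.10/√34) = 2.649
p-value = 0.0123

Since p-value < α = 0.1, we reject H₀.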